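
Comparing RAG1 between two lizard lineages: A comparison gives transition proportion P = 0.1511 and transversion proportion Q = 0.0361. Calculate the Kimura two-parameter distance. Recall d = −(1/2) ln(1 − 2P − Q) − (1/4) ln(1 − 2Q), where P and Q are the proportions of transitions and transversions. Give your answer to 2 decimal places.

Under the Kimura two-parameter model, d = −½ ln(1 − 2P − Q) − ¼ ln(1 − 2Q).
1 − 2P − Q = 0.6617, giving −½ ln(0.6617) = 0.206471.
1 − 2Q = 0.9278, giving −¼ ln(0.9278) = 0.018735.
d = 0.206471 + 0.018735 = 0.225206.

0.23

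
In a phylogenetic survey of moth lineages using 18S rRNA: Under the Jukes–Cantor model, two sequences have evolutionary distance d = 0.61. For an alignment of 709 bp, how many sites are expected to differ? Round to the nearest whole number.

Invert JC69: p = (3/4)(1 − e^(−4d/3)) = 0.75 × (1 − e^(-0.813333)) = 0.75 × (1 − 0.443378) = 0.417467.
Expected differing sites = pL ≈ 0.417467 × 709 = 295.984103 ≈ 296.

296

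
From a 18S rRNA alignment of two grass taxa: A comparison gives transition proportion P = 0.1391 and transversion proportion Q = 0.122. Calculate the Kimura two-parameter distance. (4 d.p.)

0.3255

Under the Kimura two-parameter model, d = −½ ln(1 − 2P − Q) − ¼ ln(1 − 2Q).
1 − 2P − Q = 0.5998, giving −½ ln(0.5998) = 0.255580.
1 − 2Q = 0.756, giving −¼ ln(0.756) = 0.069928.
d = 0.255580 + 0.069928 = 0.325508.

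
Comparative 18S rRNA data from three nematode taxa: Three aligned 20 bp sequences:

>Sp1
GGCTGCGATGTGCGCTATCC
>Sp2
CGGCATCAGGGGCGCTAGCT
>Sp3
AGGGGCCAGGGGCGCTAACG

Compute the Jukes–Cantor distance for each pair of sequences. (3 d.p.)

d(Sp1,Sp2) = 0.824, d(Sp1,Sp3) = 0.572, d(Sp2,Sp3) = 0.383

Sp1–Sp2: 10/20 sites differ → p = 0.5, d = −0.75 ln(1 − 0.666667) = 0.823960 ≈ 0.824.
Sp1–Sp3: 8/20 sites differ → p = 0.4, d = −0.75 ln(1 − 0.533333) = 0.571605 ≈ 0.572.
Sp2–Sp3: 6/20 sites differ → p = 0.3, d = −0.75 ln(1 − 0.4) = 0.383119 ≈ 0.383.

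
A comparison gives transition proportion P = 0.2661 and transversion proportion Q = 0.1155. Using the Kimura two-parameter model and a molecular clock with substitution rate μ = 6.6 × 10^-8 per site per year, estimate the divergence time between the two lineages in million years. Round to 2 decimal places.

Under the Kimura two-parameter model, d = −½ ln(1 − 2P − Q) − ¼ ln(1 − 2Q).
1 − 2P − Q = 0.3523, giving −½ ln(0.3523) = 0.521636.
1 − 2Q = 0.769, giving −¼ ln(0.769) = 0.065666.
d = 0.521636 + 0.065666 = 0.587302.
Under a molecular clock d = 2μt, so t = d/(2μ) = 0.587302 / (2 × 6.6 × 10^-8) = 4.45 million years.

4.45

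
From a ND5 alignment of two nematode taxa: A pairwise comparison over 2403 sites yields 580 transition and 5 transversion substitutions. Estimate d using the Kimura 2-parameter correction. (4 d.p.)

0.3327

P = 580/2403 ≈ 0.241365 and Q = 5/2403 ≈ 0.002081.
Under the Kimura two-parameter model, d = −½ ln(1 − 2P − Q) − ¼ ln(1 − 2Q).
1 − 2P − Q = 0.515189, giving −½ ln(0.515189) = 0.331611.
1 − 2Q = 0.995838, giving −¼ ln(0.995838) = 0.001043.
d = 0.331611 + 0.001043 = 0.332654.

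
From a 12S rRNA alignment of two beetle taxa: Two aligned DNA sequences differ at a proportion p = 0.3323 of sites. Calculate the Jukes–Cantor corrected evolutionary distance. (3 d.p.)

0.439

d = −(3/4) ln(1 − 4p/3) = −0.75 ln(1 − 0.443067) = −0.75 ln(0.556933)
  = −0.75 × (-0.585310) = 0.438983 substitutions/site.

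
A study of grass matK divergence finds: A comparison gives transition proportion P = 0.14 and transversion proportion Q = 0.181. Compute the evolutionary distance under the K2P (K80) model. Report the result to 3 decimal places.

Under the Kimura two-parameter model, d = −½ ln(1 − 2P − Q) − ¼ ln(1 − 2Q).
1 − 2P − Q = 0.539, giving −½ ln(0.539) = 0.309020.
1 − 2Q = 0.638, giving −¼ ln(0.638) = 0.112354.
d = 0.309020 + 0.112354 = 0.421374.

0.421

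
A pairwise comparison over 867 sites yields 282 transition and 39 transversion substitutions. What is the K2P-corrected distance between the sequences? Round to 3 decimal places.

0.618

P = 282/867 ≈ 0.32526 and Q = 39/867 ≈ 0.044983.
Under the Kimura two-parameter model, d = −½ ln(1 − 2P − Q) − ¼ ln(1 − 2Q).
1 − 2P − Q = 0.304497, giving −½ ln(0.304497) = 0.594547.
1 − 2Q = 0.910034, giving −¼ ln(0.910034) = 0.023568.
d = 0.594547 + 0.023568 = 0.618115.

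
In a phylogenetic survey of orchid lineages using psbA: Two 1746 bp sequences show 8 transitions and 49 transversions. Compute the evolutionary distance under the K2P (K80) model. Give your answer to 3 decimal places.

0.033

P = 8/1746 ≈ 0.004582 and Q = 49/1746 ≈ 0.028064.
Under the Kimura two-parameter model, d = −½ ln(1 − 2P − Q) − ¼ ln(1 − 2Q).
1 − 2P − Q = 0.962772, giving −½ ln(0.962772) = 0.018969.
1 − 2Q = 0.943872, giving −¼ ln(0.943872) = 0.014441.
d = 0.018969 + 0.014441 = 0.033410.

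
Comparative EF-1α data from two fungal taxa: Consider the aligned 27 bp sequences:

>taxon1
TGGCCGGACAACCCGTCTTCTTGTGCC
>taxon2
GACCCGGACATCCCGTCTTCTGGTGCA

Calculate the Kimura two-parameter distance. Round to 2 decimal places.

0.27

Of 27 sites, 1 differences are transitions and 5 are transversions, so P = 1/27 ≈ 0.037037 and Q = 5/27 ≈ 0.185185.
Under the Kimura two-parameter model, d = −½ ln(1 − 2P − Q) − ¼ ln(1 − 2Q).
1 − 2P − Q = 0.740741, giving −½ ln(0.740741) = 0.150052.
1 − 2Q = 0.62963, giving −¼ ln(0.62963) = 0.115656.
d = 0.150052 + 0.115656 = 0.265708.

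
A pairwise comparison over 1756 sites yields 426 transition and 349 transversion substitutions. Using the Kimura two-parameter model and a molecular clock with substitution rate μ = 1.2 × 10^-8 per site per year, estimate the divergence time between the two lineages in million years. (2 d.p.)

29.27

P = 426/1756 ≈ 0.242597 and Q = 349/1756 ≈ 0.198747.
Under the Kimura two-parameter model, d = −½ ln(1 − 2P − Q) − ¼ ln(1 − 2Q).
1 − 2P − Q = 0.316059, giving −½ ln(0.316059) = 0.575913.
1 − 2Q = 0.602506, giving −¼ ln(0.602506) = 0.126664.
d = 0.575913 + 0.126664 = 0.702577.
Under a molecular clock d = 2μt, so t = d/(2μ) = 0.702577 / (2 × 1.2 × 10^-8) = 29.27 million years.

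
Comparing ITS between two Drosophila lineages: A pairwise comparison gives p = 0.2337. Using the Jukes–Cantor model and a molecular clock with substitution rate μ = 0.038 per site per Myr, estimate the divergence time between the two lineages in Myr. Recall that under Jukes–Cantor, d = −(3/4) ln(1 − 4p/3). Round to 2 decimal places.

d = −(3/4) ln(1 − 4p/3) = −0.75 ln(1 − 0.3116) = −0.75 ln(0.6884)
  = −0.75 × (-0.373385) = 0.280039 substitutions/site.
Under a molecular clock d = 2μt, so t = d/(2μ) = 0.280039 / (2 × 0.038) = 3.68 Myr.

3.68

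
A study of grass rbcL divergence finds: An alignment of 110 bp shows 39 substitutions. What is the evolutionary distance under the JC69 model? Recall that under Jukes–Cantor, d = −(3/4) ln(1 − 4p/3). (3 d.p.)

0.480

p = 39/110 ≈ 0.354545.
d = −(3/4) ln(1 − 4p/3) = −0.75 ln(1 − 0.472727) = −0.75 ln(0.527273)
  = −0.75 × (-0.640037) = 0.480028 substitutions/site.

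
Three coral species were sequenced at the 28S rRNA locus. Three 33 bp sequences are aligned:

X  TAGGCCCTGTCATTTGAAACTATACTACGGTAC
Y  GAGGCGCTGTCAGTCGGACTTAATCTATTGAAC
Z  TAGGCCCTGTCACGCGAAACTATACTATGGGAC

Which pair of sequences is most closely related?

X and Z

X–Y: 12/33 differ, p = 0.364, d = 0.497.
X–Z: 5/33 differ, p = 0.152, d = 0.169.
Y–Z: 11/33 differ, p = 0.333, d = 0.441.
The smallest distance is between X and Z.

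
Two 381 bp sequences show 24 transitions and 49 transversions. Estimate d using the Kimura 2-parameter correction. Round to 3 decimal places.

0.221

P = 24/381 ≈ 0.062992 and Q = 49/381 ≈ 0.128609.
Under the Kimura two-parameter model, d = −½ ln(1 − 2P − Q) − ¼ ln(1 − 2Q).
1 − 2P − Q = 0.745407, giving −½ ln(0.745407) = 0.146912.
1 − 2Q = 0.742782, giving −¼ ln(0.742782) = 0.074338.
d = 0.146912 + 0.074338 = 0.221250.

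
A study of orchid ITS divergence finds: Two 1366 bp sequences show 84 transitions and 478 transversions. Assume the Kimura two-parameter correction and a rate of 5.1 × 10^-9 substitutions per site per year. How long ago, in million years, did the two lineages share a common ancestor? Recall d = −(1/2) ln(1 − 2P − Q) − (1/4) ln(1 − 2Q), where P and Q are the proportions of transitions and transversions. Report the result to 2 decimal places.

P = 84/1366 ≈ 0.061493 and Q = 478/1366 ≈ 0.349927.
Under the Kimura two-parameter model, d = −½ ln(1 − 2P − Q) − ¼ ln(1 − 2Q).
1 − 2P − Q = 0.527087, giving −½ ln(0.527087) = 0.320195.
1 − 2Q = 0.300146, giving −¼ ln(0.300146) = 0.300872.
d = 0.320195 + 0.300872 = 0.621067.
Under a molecular clock d = 2μt, so t = d/(2μ) = 0.621067 / (2 × 5.1 × 10^-9) = 60.89 million years.

60.89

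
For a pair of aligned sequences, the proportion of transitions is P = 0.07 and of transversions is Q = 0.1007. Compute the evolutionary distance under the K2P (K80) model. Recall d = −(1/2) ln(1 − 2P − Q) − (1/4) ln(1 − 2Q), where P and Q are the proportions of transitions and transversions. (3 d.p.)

0.194

Under the Kimura two-parameter model, d = −½ ln(1 − 2P − Q) − ¼ ln(1 − 2Q).
1 − 2P − Q = 0.7593, giving −½ ln(0.7593) = 0.137679.
1 − 2Q = 0.7986, giving −¼ ln(0.7986) = 0.056224.
d = 0.137679 + 0.056224 = 0.193903.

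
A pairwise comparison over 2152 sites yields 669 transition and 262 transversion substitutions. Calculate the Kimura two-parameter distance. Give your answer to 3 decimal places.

P = 669/2152 ≈ 0.310874 and Q = 262/2152 ≈ 0.121747.
Under the Kimura two-parameter model, d = −½ ln(1 − 2P − Q) − ¼ ln(1 − 2Q).
1 − 2P − Q = 0.256505, giving −½ ln(0.256505) = 0.680304.
1 − 2Q = 0.756506, giving −¼ ln(0.756506) = 0.069761.
d = 0.680304 + 0.069761 = 0.750065.

0.750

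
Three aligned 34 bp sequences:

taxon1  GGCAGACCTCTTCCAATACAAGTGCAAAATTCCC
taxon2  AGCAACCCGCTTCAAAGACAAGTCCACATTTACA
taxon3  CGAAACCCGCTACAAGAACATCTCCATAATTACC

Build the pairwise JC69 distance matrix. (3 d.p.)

d(taxon1,taxon2) = 0.423, d(taxon1,taxon3) = 0.597, d(taxon2,taxon3) = 0.373

taxon1–taxon2: 11/34 sites differ → p ≈ 0.323529, d = −0.75 ln(1 − 0.431372) = 0.423397 ≈ 0.423.
taxon1–taxon3: 14/34 sites differ → p ≈ 0.411765, d = −0.75 ln(1 − 0.54902) = 0.597249 ≈ 0.597.
taxon2–taxon3: 10/34 sites differ → p ≈ 0.294118, d = −0.75 ln(1 − 0.392157) = 0.373379 ≈ 0.373.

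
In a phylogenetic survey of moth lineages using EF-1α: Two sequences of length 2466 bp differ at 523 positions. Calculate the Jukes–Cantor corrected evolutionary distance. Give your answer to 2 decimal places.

p = 523/2466 ≈ 0.212084.
d = −(3/4) ln(1 − 4p/3) = −0.75 ln(1 − 0.282779) = −0.75 ln(0.717221)
  = −0.75 × (-0.332371) = 0.249278 substitutions/site.

0.25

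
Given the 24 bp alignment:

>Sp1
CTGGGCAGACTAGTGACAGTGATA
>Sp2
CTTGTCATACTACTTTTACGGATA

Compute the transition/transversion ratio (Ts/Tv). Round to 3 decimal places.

Transitions are A↔G and C↔T; transversions are all other mismatches.
Transitions: 1. Transversions: 8.
R = 1/8 = 0.125.

0.125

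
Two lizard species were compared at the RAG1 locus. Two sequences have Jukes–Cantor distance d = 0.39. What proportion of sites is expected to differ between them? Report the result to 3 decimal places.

p = (3/4)(1 − e^(−4d/3)) = 0.75 × (1 − e^(-0.52)) = 0.75 × (1 − 0.594521) = 0.304109.

0.304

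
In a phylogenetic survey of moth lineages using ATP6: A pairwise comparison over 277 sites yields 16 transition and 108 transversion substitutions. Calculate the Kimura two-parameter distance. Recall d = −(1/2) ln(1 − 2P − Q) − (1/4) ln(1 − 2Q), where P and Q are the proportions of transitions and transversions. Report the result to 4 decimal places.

0.7303

P = 16/277 ≈ 0.057762 and Q = 108/277 ≈ 0.389892.
Under the Kimura two-parameter model, d = −½ ln(1 − 2P − Q) − ¼ ln(1 − 2Q).
1 − 2P − Q = 0.494584, giving −½ ln(0.494584) = 0.352019.
1 − 2Q = 0.220216, giving −¼ ln(0.220216) = 0.378287.
d = 0.352019 + 0.378287 = 0.730306.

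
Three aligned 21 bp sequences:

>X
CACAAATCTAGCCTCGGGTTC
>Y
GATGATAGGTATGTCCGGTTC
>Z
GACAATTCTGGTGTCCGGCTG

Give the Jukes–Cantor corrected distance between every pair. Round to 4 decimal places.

X–Y: 12/21 sites differ → p ≈ 0.571429, d = −0.75 ln(1 − 0.761905) = 1.076314 ≈ 1.0763.
X–Z: 8/21 sites differ → p ≈ 0.380952, d = −0.75 ln(1 − 0.507936) = 0.531860 ≈ 0.5319.
Y–Z: 9/21 sites differ → p ≈ 0.428571, d = −0.75 ln(1 − 0.571428) = 0.635472 ≈ 0.6355.

d(X,Y) = 1.0763, d(X,Z) = 0.5319, d(Y,Z) = 0.6355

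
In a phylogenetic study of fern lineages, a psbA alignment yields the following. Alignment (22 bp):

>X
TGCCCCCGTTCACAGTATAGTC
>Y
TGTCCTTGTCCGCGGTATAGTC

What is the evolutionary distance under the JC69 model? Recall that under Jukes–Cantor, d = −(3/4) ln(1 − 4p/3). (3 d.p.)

The sequences differ at 6 of 22 sites (3, 6, 7, 10, 12, 14), so p = 6/22 ≈ 0.272727.
d = −(3/4) ln(1 − 4p/3) = −0.75 ln(1 − 0.363636) = −0.75 ln(0.636364)
  = −0.75 × (-0.451985) = 0.338989 substitutions/site.

0.339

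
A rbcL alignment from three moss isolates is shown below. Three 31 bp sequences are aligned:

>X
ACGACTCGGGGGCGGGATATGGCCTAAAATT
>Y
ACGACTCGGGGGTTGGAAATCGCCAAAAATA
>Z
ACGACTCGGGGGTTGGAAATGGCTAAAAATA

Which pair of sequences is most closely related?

Y and Z

X–Y: 6/31 differ, p = 0.194, d = 0.224.
X–Z: 6/31 differ, p = 0.194, d = 0.224.
Y–Z: 2/31 differ, p = 0.065, d = 0.067.
The smallest distance is between Y and Z.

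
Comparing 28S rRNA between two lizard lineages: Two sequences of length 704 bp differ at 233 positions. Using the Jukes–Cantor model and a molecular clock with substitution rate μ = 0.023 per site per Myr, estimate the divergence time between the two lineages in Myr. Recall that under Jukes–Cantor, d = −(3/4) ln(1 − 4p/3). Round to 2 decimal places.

9.49

p = 233/704 ≈ 0.330966.
d = −(3/4) ln(1 − 4p/3) = −0.75 ln(1 − 0.441288) = −0.75 ln(0.558712)
  = −0.75 × (-0.582121) = 0.436591 substitutions/site.
Under a molecular clock d = 2μt, so t = d/(2μ) = 0.436591 / (2 × 0.023) = 9.49 Myr.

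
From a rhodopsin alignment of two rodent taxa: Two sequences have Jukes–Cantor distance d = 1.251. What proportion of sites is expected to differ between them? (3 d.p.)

p = (3/4)(1 − e^(−4d/3)) = 0.75 × (1 − e^(-1.668)) = 0.75 × (1 − 0.188624) = 0.608532.

0.609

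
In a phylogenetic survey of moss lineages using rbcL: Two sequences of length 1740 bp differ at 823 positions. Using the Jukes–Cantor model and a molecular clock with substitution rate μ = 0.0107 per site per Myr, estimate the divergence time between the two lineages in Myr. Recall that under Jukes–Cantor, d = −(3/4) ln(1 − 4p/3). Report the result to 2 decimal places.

p = 823/1740 ≈ 0.472989.
d = −(3/4) ln(1 − 4p/3) = −0.75 ln(1 − 0.630652) = −0.75 ln(0.369348)
  = −0.75 × (-0.996016) = 0.747012 substitutions/site.
Under a molecular clock d = 2μt, so t = d/(2μ) = 0.747012 / (2 × 0.0107) = 34.91 Myr.

34.91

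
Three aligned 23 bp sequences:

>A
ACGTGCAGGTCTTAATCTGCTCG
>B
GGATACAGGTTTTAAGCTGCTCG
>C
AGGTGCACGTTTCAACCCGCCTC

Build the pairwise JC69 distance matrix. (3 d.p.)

A–B: 6/23 sites differ → p ≈ 0.26087, d = −0.75 ln(1 − 0.347827) = 0.320584 ≈ 0.321.
A–C: 9/23 sites differ → p ≈ 0.391304, d = −0.75 ln(1 − 0.521739) = 0.553199 ≈ 0.553.
B–C: 10/23 sites differ → p ≈ 0.434783, d = −0.75 ln(1 − 0.579711) = 0.650110 ≈ 0.650.

d(A,B) = 0.321, d(A,C) = 0.553, d(B,C) = 0.650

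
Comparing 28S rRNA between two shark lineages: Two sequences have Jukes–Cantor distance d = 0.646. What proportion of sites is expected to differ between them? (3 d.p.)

0.433

p = (3/4)(1 − e^(−4d/3)) = 0.75 × (1 − e^(-0.861333)) = 0.75 × (1 − 0.422598) = 0.433052.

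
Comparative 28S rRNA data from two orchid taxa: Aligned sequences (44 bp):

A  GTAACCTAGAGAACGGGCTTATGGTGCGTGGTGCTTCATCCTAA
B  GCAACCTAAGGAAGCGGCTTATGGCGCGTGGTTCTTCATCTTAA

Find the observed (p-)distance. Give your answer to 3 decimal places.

0.182

The sequences differ at 8 of 44 positions (sites 2, 9, 10, 14, 15, 25, 33, 41).
p = 8/44 = 0.181818… ≈ 0.182 (to 3 d.p.).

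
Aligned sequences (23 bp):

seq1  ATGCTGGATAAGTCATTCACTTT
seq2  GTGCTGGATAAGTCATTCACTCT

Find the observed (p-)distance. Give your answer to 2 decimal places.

The sequences differ at 2 of 23 positions (sites 1, 22).
p = 2/23 = 0.086956… ≈ 0.09 (to 2 d.p.).

0.09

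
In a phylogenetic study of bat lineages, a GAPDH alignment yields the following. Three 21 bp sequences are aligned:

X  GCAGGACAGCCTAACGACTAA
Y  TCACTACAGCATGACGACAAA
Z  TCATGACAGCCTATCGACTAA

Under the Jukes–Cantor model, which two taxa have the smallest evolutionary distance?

X and Z

X–Y: 6/21 differ, p = 0.286, d = 0.360.
X–Z: 3/21 differ, p = 0.143, d = 0.158.
Y–Z: 6/21 differ, p = 0.286, d = 0.360.
The smallest distance is between X and Z.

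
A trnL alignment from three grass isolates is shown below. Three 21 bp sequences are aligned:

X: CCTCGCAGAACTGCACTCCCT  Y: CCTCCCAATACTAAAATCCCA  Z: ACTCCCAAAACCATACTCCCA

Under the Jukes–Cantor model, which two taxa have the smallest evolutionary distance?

X–Y: 7/21 differ, p = 0.333, d = 0.441.
X–Z: 7/21 differ, p = 0.333, d = 0.441.
Y–Z: 5/21 differ, p = 0.238, d = 0.286.
The smallest distance is between Y and Z.

Y and Z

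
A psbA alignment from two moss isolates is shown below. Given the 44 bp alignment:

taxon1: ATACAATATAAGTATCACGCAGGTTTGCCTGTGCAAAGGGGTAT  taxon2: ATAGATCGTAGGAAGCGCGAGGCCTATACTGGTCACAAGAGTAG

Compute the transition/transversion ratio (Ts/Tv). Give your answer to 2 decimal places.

Transitions are A↔G and C↔T; transversions are all other mismatches.
Transitions: 8. Transversions: 13.
R = 8/13 = 0.615384… ≈ 0.62 (to 2 d.p.).

0.62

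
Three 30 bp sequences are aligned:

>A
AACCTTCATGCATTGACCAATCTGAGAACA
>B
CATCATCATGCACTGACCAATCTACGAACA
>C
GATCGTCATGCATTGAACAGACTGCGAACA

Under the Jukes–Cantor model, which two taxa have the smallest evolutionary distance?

A and B

A–B: 6/30 differ, p = 0.200, d = 0.233.
A–C: 7/30 differ, p = 0.233, d = 0.280.
B–C: 7/30 differ, p = 0.233, d = 0.280.
The smallest distance is between A and B.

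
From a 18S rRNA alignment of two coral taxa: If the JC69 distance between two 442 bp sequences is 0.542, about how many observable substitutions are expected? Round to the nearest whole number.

Invert JC69: p = (3/4)(1 − e^(−4d/3)) = 0.75 × (1 − e^(-0.722667)) = 0.75 × (1 − 0.485456) = 0.385908.
Expected differing sites = pL ≈ 0.385908 × 442 = 170.571336 ≈ 171.

171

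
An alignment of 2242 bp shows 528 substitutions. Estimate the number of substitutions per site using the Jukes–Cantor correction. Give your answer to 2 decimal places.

0.28

p = 528/2242 ≈ 0.235504.
d = −(3/4) ln(1 − 4p/3) = −0.75 ln(1 − 0.314005) = −0.75 ln(0.685995)
  = −0.75 × (-0.376885) = 0.282664 substitutions/site.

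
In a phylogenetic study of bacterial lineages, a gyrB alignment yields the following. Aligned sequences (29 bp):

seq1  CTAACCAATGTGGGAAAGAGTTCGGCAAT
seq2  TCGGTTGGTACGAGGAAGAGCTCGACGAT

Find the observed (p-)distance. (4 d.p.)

0.5172

The sequences differ at 15 of 29 positions.
p = 15/29 = 0.517241… ≈ 0.5172 (to 4 d.p.).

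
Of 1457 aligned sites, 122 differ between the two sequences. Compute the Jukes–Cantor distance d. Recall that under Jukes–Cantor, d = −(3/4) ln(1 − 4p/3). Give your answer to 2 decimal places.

p = 122/1457 ≈ 0.083734.
d = −(3/4) ln(1 − 4p/3) = −0.75 ln(1 − 0.111645) = −0.75 ln(0.888355)
  = −0.75 × (-0.118384) = 0.088788 substitutions/site.

0.09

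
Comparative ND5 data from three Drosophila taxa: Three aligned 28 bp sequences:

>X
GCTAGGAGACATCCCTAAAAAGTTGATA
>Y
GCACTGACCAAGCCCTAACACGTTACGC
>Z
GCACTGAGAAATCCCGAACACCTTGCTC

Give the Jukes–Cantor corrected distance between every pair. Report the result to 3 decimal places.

X–Y: 13/28 sites differ → p ≈ 0.464286, d = −0.75 ln(1 − 0.619048) = 0.723811 ≈ 0.724.
X–Z: 10/28 sites differ → p ≈ 0.357143, d = −0.75 ln(1 − 0.476191) = 0.484971 ≈ 0.485.
Y–Z: 7/28 sites differ → p = 0.25, d = −0.75 ln(1 − 0.333333) = 0.304098 ≈ 0.304.

d(X,Y) = 0.724, d(X,Z) = 0.485, d(Y,Z) = 0.304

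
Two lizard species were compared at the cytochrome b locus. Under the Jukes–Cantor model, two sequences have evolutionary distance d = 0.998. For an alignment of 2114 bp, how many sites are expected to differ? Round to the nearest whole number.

Invert JC69: p = (3/4)(1 − e^(−4d/3)) = 0.75 × (1 − e^(-1.330667)) = 0.75 × (1 − 0.264301) = 0.551774.
Expected differing sites = pL ≈ 0.551774 × 2114 = 1166.450236 ≈ 1166.

1166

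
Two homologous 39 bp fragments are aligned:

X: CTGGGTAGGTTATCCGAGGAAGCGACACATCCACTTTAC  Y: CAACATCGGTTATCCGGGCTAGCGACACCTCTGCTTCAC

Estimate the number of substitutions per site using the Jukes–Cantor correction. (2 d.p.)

0.40

The sequences differ at 12 of 39 sites, so p = 12/39 ≈ 0.307692.
d = −(3/4) ln(1 − 4p/3) = −0.75 ln(1 − 0.410256) = −0.75 ln(0.589744)
  = −0.75 × (-0.528067) = 0.396050 substitutions/site.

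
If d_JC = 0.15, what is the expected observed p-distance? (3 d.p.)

p = (3/4)(1 − e^(−4d/3)) = 0.75 × (1 − e^(-0.2)) = 0.75 × (1 − 0.818731) = 0.135952.

0.136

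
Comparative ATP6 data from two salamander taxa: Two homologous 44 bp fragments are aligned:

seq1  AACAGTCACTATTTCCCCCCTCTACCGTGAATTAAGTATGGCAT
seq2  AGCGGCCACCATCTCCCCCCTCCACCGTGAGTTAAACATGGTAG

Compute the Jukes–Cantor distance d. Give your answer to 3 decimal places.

0.304

The sequences differ at 11 of 44 sites, so p = 11/44 = 0.25.
d = −(3/4) ln(1 − 4p/3) = −0.75 ln(1 − 0.333333) = −0.75 ln(0.666667)
  = −0.75 × (-0.405465) = 0.304099 substitutions/site.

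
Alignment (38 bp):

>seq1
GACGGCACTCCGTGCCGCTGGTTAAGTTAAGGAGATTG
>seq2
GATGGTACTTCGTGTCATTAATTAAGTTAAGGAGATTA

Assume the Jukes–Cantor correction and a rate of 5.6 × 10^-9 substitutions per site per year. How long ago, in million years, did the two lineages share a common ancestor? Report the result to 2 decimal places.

25.41

The sequences differ at 9 of 38 sites (3, 6, 10, 15, 17, 18, 20, 21, 38), so p = 9/38 ≈ 0.236842.
d = −(3/4) ln(1 − 4p/3) = −0.75 ln(1 − 0.315789) = −0.75 ln(0.684211)
  = −0.75 × (-0.379489) = 0.284617 substitutions/site.
Under a molecular clock d = 2μt, so t = d/(2μ) = 0.284617 / (2 × 5.6 × 10^-9) = 25.41 million years.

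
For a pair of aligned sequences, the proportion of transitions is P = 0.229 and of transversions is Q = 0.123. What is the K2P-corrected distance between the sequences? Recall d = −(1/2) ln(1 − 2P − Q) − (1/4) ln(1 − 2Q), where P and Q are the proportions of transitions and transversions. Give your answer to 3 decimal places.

Under the Kimura two-parameter model, d = −½ ln(1 − 2P − Q) − ¼ ln(1 − 2Q).
1 − 2P − Q = 0.419, giving −½ ln(0.419) = 0.434942.
1 − 2Q = 0.754, giving −¼ ln(0.754) = 0.070591.
d = 0.434942 + 0.070591 = 0.505533.

0.506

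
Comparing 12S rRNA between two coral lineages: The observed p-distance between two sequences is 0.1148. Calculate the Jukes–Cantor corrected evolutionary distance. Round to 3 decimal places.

d = −(3/4) ln(1 − 4p/3) = −0.75 ln(1 − 0.153067) = −0.75 ln(0.846933)
  = −0.75 × (-0.166134) = 0.124601 substitutions/site.

0.125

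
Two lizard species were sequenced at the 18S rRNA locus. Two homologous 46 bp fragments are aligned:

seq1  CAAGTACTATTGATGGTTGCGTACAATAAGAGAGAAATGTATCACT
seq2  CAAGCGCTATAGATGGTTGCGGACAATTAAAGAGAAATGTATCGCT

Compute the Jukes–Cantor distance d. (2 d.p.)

The sequences differ at 7 of 46 sites (5, 6, 11, 22, 28, 30, 44), so p = 7/46 ≈ 0.152174.
d = −(3/4) ln(1 − 4p/3) = −0.75 ln(1 − 0.202899) = −0.75 ln(0.797101)
  = −0.75 × (-0.226774) = 0.170081 substitutions/site.

0.17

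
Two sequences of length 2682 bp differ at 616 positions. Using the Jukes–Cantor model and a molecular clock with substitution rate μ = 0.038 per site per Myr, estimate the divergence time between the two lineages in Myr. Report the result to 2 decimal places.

3.61

p = 616/2682 ≈ 0.229679.
d = −(3/4) ln(1 − 4p/3) = −0.75 ln(1 − 0.306239) = −0.75 ln(0.693761)
  = −0.75 × (-0.365628) = 0.274221 substitutions/site.
Under a molecular clock d = 2μt, so t = d/(2μ) = 0.274221 / (2 × 0.038) = 3.61 Myr.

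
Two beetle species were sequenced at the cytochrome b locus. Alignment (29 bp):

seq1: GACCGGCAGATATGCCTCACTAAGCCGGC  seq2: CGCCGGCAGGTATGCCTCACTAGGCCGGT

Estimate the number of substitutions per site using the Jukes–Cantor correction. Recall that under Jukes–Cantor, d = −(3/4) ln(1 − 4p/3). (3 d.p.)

0.196

The sequences differ at 5 of 29 sites (1, 2, 10, 23, 29), so p = 5/29 ≈ 0.172414.
d = −(3/4) ln(1 − 4p/3) = −0.75 ln(1 − 0.229885) = −0.75 ln(0.770115)
  = −0.75 × (-0.261215) = 0.195911 substitutions/site.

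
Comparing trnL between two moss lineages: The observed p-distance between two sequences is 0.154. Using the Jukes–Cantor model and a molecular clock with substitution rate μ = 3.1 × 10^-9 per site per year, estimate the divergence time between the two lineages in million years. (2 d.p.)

d = −(3/4) ln(1 − 4p/3) = −0.75 ln(1 − 0.205333) = −0.75 ln(0.794667)
  = −0.75 × (-0.229832) = 0.172374 substitutions/site.
Under a molecular clock d = 2μt, so t = d/(2μ) = 0.172374 / (2 × 3.1 × 10^-9) = 27.80 million years.

27.80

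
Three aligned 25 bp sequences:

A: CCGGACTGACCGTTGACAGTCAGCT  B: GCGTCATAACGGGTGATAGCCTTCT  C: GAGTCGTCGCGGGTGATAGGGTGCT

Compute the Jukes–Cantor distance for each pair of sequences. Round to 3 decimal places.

A–B: 11/25 sites differ → p = 0.44, d = −0.75 ln(1 − 0.586667) = 0.662626 ≈ 0.663.
A–C: 13/25 sites differ → p = 0.52, d = −0.75 ln(1 − 0.693333) = 0.886495 ≈ 0.886.
B–C: 7/25 sites differ → p = 0.28, d = −0.75 ln(1 − 0.373333) = 0.350505 ≈ 0.351.

d(A,B) = 0.663, d(A,C) = 0.886, d(B,C) = 0.351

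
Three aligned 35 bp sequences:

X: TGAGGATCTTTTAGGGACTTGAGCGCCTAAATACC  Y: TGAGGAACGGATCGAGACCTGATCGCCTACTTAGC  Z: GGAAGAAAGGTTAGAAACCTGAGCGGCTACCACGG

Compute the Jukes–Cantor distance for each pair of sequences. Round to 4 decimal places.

X–Y: 11/35 sites differ → p ≈ 0.314286, d = −0.75 ln(1 − 0.419048) = 0.407315 ≈ 0.4073.
X–Z: 16/35 sites differ → p ≈ 0.457143, d = −0.75 ln(1 − 0.609524) = 0.705292 ≈ 0.7053.
Y–Z: 12/35 sites differ → p ≈ 0.342857, d = −0.75 ln(1 − 0.457143) = 0.458182 ≈ 0.4582.

d(X,Y) = 0.4073, d(X,Z) = 0.7053, d(Y,Z) = 0.4582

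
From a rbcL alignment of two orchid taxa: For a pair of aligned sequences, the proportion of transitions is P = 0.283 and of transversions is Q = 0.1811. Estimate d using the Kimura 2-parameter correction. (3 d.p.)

Under the Kimura two-parameter model, d = −½ ln(1 − 2P − Q) − ¼ ln(1 − 2Q).
1 − 2P − Q = 0.2529, giving −½ ln(0.2529) = 0.687381.
1 − 2Q = 0.6378, giving −¼ ln(0.6378) = 0.112433.
d = 0.687381 + 0.112433 = 0.799814.

0.800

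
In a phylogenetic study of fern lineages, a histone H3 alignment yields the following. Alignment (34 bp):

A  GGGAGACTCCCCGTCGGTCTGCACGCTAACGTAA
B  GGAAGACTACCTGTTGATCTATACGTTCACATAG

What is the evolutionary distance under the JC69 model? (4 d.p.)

The sequences differ at 11 of 34 sites, so p = 11/34 ≈ 0.323529.
d = −(3/4) ln(1 − 4p/3) = −0.75 ln(1 − 0.431372) = −0.75 ln(0.568628)
  = −0.75 × (-0.564529) = 0.423397 substitutions/site.

0.4234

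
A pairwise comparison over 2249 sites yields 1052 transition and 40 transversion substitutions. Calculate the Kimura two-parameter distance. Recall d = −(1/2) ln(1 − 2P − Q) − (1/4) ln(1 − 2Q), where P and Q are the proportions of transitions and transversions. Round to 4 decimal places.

P = 1052/2249 ≈ 0.467763 and Q = 40/2249 ≈ 0.017786.
Under the Kimura two-parameter model, d = −½ ln(1 − 2P − Q) − ¼ ln(1 − 2Q).
1 − 2P − Q = 0.046688, giving −½ ln(0.046688) = 1.532134.
1 − 2Q = 0.964428, giving −¼ ln(0.964428) = 0.009055.
d = 1.532134 + 0.009055 = 1.541189.

1.5412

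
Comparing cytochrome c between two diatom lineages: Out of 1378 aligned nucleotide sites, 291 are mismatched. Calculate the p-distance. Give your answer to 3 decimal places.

p = 291/1378 = 0.211175… ≈ 0.211 (to 3 d.p.).

0.211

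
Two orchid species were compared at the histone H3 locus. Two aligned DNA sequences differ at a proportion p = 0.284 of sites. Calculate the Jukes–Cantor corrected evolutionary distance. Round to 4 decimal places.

d = −(3/4) ln(1 − 4p/3) = −0.75 ln(1 − 0.378667) = −0.75 ln(0.621333)
  = −0.75 × (-0.475888) = 0.356916 substitutions/site.

0.3569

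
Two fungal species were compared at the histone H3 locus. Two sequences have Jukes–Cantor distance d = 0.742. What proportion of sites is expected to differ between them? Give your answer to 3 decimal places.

p = (3/4)(1 − e^(−4d/3)) = 0.75 × (1 − e^(-0.989333)) = 0.75 × (1 − 0.371825) = 0.471131.

0.471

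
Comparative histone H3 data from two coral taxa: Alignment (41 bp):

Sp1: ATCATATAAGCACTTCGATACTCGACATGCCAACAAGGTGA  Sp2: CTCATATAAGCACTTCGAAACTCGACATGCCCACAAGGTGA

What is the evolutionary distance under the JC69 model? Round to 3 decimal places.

0.077

The sequences differ at 3 of 41 sites (1, 19, 32), so p = 3/41 ≈ 0.073171.
d = −(3/4) ln(1 − 4p/3) = −0.75 ln(1 − 0.097561) = −0.75 ln(0.902439)
  = −0.75 × (-0.102654) = 0.076991 substitutions/site.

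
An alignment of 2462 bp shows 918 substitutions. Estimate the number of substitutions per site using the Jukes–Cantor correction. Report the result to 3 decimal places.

0.516

p = 918/2462 ≈ 0.372868.
d = −(3/4) ln(1 − 4p/3) = −0.75 ln(1 − 0.497157) = −0.75 ln(0.502843)
  = −0.75 × (-0.687477) = 0.515608 substitutions/site.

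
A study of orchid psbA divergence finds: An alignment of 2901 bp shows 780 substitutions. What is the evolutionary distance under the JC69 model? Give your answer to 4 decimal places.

0.3330

p = 780/2901 ≈ 0.268873.
d = −(3/4) ln(1 − 4p/3) = −0.75 ln(1 − 0.358497) = −0.75 ln(0.641503)
  = −0.75 × (-0.443941) = 0.332956 substitutions/site.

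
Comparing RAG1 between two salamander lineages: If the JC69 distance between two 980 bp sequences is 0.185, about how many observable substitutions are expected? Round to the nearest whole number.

161

Invert JC69: p = (3/4)(1 − e^(−4d/3)) = 0.75 × (1 − e^(-0.246667)) = 0.75 × (1 − 0.781401) = 0.163949.
Expected differing sites = pL ≈ 0.163949 × 980 = 160.67002 ≈ 161.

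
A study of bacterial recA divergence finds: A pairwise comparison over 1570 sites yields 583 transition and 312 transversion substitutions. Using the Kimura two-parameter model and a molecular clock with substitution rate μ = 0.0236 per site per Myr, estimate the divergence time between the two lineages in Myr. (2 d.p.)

32.74

P = 583/1570 ≈ 0.371338 and Q = 312/1570 ≈ 0.198726.
Under the Kimura two-parameter model, d = −½ ln(1 − 2P − Q) − ¼ ln(1 − 2Q).
1 − 2P − Q = 0.058598, giving −½ ln(0.058598) = 1.418527.
1 − 2Q = 0.602548, giving −¼ ln(0.602548) = 0.126647.
d = 1.418527 + 0.126647 = 1.545174.
Under a molecular clock d = 2μt, so t = d/(2μ) = 1.545174 / (2 × 0.0236) = 32.74 Myr.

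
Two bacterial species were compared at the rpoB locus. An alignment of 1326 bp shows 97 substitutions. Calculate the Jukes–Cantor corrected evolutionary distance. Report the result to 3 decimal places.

p = 97/1326 ≈ 0.073152.
d = −(3/4) ln(1 − 4p/3) = −0.75 ln(1 − 0.097536) = −0.75 ln(0.902464)
  = −0.75 × (-0.102626) = 0.076970 substitutions/site.

0.077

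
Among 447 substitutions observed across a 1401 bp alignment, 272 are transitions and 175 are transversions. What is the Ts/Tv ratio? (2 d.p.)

1.55

R = 272/175 = 1.554285… ≈ 1.55 (to 2 d.p.).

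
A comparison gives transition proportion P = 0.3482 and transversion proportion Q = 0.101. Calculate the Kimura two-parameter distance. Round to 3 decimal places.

0.855

Under the Kimura two-parameter model, d = −½ ln(1 − 2P − Q) − ¼ ln(1 − 2Q).
1 − 2P − Q = 0.2026, giving −½ ln(0.2026) = 0.798261.
1 − 2Q = 0.798, giving −¼ ln(0.798) = 0.056412.
d = 0.798261 + 0.056412 = 0.854673.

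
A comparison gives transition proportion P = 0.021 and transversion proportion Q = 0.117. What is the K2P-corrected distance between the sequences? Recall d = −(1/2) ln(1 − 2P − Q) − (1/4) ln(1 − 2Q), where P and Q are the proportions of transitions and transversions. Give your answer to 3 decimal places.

Under the Kimura two-parameter model, d = −½ ln(1 − 2P − Q) − ¼ ln(1 − 2Q).
1 − 2P − Q = 0.841, giving −½ ln(0.841) = 0.086582.
1 − 2Q = 0.766, giving −¼ ln(0.766) = 0.066643.
d = 0.086582 + 0.066643 = 0.153225.

0.153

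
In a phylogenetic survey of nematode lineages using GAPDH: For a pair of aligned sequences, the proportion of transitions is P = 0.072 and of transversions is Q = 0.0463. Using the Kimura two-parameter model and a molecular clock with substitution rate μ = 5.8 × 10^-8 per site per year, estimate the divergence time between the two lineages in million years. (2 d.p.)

1.12

Under the Kimura two-parameter model, d = −½ ln(1 − 2P − Q) − ¼ ln(1 − 2Q).
1 − 2P − Q = 0.8097, giving −½ ln(0.8097) = 0.105546.
1 − 2Q = 0.9074, giving −¼ ln(0.9074) = 0.024293.
d = 0.105546 + 0.024293 = 0.129839.
Under a molecular clock d = 2μt, so t = d/(2μ) = 0.129839 / (2 × 5.8 × 10^-8) = 1.12 million years.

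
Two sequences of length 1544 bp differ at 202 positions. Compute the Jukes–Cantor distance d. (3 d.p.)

p = 202/1544 ≈ 0.130829.
d = −(3/4) ln(1 − 4p/3) = −0.75 ln(1 − 0.174439) = −0.75 ln(0.825561)
  = −0.75 × (-0.191692) = 0.143769 substitutions/site.

0.144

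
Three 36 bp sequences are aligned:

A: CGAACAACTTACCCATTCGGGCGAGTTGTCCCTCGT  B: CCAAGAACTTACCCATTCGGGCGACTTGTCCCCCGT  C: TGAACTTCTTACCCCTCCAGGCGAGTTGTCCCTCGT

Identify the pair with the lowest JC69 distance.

A and B

A–B: 4/36 differ, p = 0.111, d = 0.120.
A–C: 6/36 differ, p = 0.167, d = 0.188.
B–C: 10/36 differ, p = 0.278, d = 0.347.
The smallest distance is between A and B.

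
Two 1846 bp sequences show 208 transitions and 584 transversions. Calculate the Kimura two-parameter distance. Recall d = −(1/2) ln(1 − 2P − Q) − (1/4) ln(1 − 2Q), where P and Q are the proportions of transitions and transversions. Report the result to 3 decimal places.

P = 208/1846 ≈ 0.112676 and Q = 584/1846 ≈ 0.31636.
Under the Kimura two-parameter model, d = −½ ln(1 − 2P − Q) − ¼ ln(1 − 2Q).
1 − 2P − Q = 0.458288, giving −½ ln(0.458288) = 0.390129.
1 − 2Q = 0.36728, giving −¼ ln(0.36728) = 0.250408.
d = 0.390129 + 0.250408 = 0.640537.

0.641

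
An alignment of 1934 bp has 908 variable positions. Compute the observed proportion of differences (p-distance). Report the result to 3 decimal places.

p = 908/1934 = 0.469493… ≈ 0.469 (to 3 d.p.).

0.469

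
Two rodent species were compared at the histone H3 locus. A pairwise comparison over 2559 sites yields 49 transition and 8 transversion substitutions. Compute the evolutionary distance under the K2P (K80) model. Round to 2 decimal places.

P = 49/2559 ≈ 0.019148 and Q = 8/2559 ≈ 0.003126.
Under the Kimura two-parameter model, d = −½ ln(1 − 2P − Q) − ¼ ln(1 − 2Q).
1 − 2P − Q = 0.958578, giving −½ ln(0.958578) = 0.021152.
1 − 2Q = 0.993748, giving −¼ ln(0.993748) = 0.001568.
d = 0.021152 + 0.001568 = 0.022720.

0.02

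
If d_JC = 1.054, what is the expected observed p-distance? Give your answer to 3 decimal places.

p = (3/4)(1 − e^(−4d/3)) = 0.75 × (1 − e^(-1.405333)) = 0.75 × (1 − 0.245285) = 0.566036.

0.566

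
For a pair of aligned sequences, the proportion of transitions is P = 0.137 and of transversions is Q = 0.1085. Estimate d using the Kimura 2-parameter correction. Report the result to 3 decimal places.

0.302

Under the Kimura two-parameter model, d = −½ ln(1 − 2P − Q) − ¼ ln(1 − 2Q).
1 − 2P − Q = 0.6175, giving −½ ln(0.6175) = 0.241038.
1 − 2Q = 0.783, giving −¼ ln(0.783) = 0.061156.
d = 0.241038 + 0.061156 = 0.302194.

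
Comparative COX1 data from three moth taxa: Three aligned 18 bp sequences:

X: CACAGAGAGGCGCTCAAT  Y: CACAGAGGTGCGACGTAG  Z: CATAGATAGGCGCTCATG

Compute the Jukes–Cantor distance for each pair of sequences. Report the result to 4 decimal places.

d(X,Y) = 0.5482, d(X,Z) = 0.2635, d(Y,Z) = 0.8240

X–Y: 7/18 sites differ → p ≈ 0.388889, d = −0.75 ln(1 − 0.518519) = 0.548166 ≈ 0.5482.
X–Z: 4/18 sites differ → p ≈ 0.222222, d = −0.75 ln(1 − 0.296296) = 0.263548 ≈ 0.2635.
Y–Z: 9/18 sites differ → p = 0.5, d = −0.75 ln(1 − 0.666667) = 0.823960 ≈ 0.8240.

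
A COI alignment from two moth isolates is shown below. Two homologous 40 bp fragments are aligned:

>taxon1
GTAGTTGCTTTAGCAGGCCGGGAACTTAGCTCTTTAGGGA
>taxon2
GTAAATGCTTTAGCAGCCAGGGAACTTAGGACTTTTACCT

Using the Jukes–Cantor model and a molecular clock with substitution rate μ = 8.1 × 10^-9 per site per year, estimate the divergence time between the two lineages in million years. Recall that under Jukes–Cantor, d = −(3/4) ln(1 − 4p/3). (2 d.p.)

The sequences differ at 11 of 40 sites, so p = 11/40 = 0.275.
d = −(3/4) ln(1 − 4p/3) = −0.75 ln(1 − 0.366667) = −0.75 ln(0.633333)
  = −0.75 × (-0.456759) = 0.342569 substitutions/site.
Under a molecular clock d = 2μt, so t = d/(2μ) = 0.342569 / (2 × 8.1 × 10^-9) = 21.15 million years.

21.15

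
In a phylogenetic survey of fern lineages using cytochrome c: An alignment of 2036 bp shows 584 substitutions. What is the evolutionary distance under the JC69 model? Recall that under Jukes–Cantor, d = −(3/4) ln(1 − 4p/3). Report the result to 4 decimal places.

p = 584/2036 ≈ 0.286837.
d = −(3/4) ln(1 − 4p/3) = −0.75 ln(1 − 0.382449) = −0.75 ln(0.617551)
  = −0.75 × (-0.481994) = 0.361496 substitutions/site.

0.3615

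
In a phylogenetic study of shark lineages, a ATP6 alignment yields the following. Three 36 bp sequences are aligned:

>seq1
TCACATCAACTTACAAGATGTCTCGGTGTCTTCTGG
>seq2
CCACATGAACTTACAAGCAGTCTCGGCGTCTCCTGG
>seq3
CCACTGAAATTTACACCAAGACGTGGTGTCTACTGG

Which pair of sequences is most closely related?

seq1–seq2: 6/36 differ, p = 0.167, d = 0.188.
seq1–seq3: 12/36 differ, p = 0.333, d = 0.441.
seq2–seq3: 12/36 differ, p = 0.333, d = 0.441.
The smallest distance is between seq1 and seq2.

seq1 and seq2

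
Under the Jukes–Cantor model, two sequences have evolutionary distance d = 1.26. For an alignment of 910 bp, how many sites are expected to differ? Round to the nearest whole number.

Invert JC69: p = (3/4)(1 − e^(−4d/3)) = 0.75 × (1 − e^(-1.68)) = 0.75 × (1 − 0.186374) = 0.610220.
Expected differing sites = pL ≈ 0.610220 × 910 = 555.3002 ≈ 555.

555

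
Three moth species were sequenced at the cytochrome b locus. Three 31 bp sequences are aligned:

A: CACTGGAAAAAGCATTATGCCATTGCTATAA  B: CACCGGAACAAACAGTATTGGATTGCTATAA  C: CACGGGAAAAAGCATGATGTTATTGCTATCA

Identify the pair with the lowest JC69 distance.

A–B: 7/31 differ, p = 0.226, d = 0.269.
A–C: 5/31 differ, p = 0.161, d = 0.182.
B–C: 9/31 differ, p = 0.290, d = 0.367.
The smallest distance is between A and C.

A and C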